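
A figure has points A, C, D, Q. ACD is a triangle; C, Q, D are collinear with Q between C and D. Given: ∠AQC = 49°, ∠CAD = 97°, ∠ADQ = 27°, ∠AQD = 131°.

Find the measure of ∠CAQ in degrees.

∠CAQ = 75°

1. ∠ADC = 27°  [Q on ray DC]
2. ∠ACD = 56°  [△ACD]
3. ∠ACQ = 56°  [Q on ray CD]
4. ∠CAQ = 75°  [△ACQ]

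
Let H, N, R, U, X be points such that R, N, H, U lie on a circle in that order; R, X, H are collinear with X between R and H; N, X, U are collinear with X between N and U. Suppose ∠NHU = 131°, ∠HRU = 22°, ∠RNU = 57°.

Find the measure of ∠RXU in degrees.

∠RXU = 84°

1. ∠NRU = 49°  [cyclic RNHU, opposite ∠R+∠H]
2. ∠NUR = 74°  [△RNU]
3. ∠RXU = 84°  [△RXU]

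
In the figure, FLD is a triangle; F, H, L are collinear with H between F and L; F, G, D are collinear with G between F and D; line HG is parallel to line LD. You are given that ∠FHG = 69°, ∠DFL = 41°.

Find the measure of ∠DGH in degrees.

1. ∠DLF = 69°  [HG∥LD, corresponding at H]
2. ∠FDL = 70°  [△FLD]
3. ∠FGH = 70°  [HG∥LD, corresponding at G]
4. ∠DGH = 110°  [linear pair at G on FD]

∠DGH = 110°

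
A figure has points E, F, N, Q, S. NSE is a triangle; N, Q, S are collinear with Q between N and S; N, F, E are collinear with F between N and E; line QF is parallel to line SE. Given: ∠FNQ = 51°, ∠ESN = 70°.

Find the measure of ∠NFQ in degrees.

1. ∠ENS = 51°  [Q on NS, F on NE]
2. ∠NES = 59°  [△NSE]
3. ∠NFQ = 59°  [QF∥SE, corresponding at F]

∠NFQ = 59°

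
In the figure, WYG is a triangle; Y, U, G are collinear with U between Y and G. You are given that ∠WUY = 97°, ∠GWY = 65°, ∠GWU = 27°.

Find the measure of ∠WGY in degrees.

∠WGY = 70°

1. ∠GUW = 83°  [linear pair at U on YG]
2. ∠UGW = 70°  [△WUG]
3. ∠WGY = 70°  [U on ray GY]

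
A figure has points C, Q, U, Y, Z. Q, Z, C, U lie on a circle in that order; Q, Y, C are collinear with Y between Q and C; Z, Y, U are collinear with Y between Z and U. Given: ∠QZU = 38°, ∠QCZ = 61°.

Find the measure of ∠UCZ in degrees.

1. ∠QUZ = 61°  [same arc QZ]
2. ∠UQZ = 81°  [△QZU]
3. ∠UCZ = 99°  [cyclic QZCU, opposite ∠Q+∠C]

∠UCZ = 99°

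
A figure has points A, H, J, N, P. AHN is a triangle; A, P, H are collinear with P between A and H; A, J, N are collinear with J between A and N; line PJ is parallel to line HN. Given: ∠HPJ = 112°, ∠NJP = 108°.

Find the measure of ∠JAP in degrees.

∠JAP = 40°

1. ∠APJ = 68°  [linear pair at P on AH]
2. ∠AJP = 72°  [linear pair at J on AN]
3. ∠JAP = 40°  [△APJ]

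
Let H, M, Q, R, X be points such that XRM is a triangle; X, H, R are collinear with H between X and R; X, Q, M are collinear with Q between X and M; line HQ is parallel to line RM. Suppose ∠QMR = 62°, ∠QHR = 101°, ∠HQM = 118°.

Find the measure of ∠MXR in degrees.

1. ∠QHX = 79°  [linear pair at H on XR]
2. ∠HQX = 62°  [linear pair at Q on XM]
3. ∠HXQ = 39°  [△XHQ]
4. ∠MXR = 39°  [H on XR, Q on XM]

∠MXR = 39°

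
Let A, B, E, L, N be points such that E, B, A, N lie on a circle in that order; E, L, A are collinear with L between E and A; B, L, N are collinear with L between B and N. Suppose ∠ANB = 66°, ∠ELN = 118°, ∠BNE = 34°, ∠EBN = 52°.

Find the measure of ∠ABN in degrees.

∠ABN = 28°

1. ∠ALB = 118°  [vertical angles at L]
2. ∠BAE = 34°  [same arc EB]
3. ∠ABN = 28°  [△BLA]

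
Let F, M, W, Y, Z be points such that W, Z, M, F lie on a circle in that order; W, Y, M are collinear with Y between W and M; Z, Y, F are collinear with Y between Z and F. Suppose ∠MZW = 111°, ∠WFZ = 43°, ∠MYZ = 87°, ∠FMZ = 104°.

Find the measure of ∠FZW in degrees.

1. ∠WMZ = 43°  [same arc WZ]
2. ∠WYZ = 93°  [linear pair at Y on WM]
3. ∠MWZ = 26°  [△WZM]
4. ∠FZW = 61°  [△WYZ]

∠FZW = 61°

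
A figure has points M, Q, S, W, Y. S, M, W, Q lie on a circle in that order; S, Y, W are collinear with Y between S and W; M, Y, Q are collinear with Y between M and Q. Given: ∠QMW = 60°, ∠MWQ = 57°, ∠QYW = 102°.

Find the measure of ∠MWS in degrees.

∠MWS = 42°

1. ∠QSW = 60°  [same arc WQ]
2. ∠QYS = 78°  [linear pair at Y on SW]
3. ∠MQS = 42°  [△SYQ]
4. ∠MWS = 42°  [same arc SM]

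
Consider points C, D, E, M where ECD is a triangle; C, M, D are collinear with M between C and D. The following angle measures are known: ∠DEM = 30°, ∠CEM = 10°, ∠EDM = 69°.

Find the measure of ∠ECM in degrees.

∠ECM = 71°

1. ∠DME = 81°  [△EMD]
2. ∠CME = 99°  [linear pair at M on CD]
3. ∠ECM = 71°  [△ECM]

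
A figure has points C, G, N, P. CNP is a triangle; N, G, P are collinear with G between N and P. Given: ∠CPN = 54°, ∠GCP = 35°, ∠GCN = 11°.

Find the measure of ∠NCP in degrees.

1. ∠CPG = 54°  [G on ray PN]
2. ∠CGP = 91°  [△CGP]
3. ∠CGN = 89°  [linear pair at G on NP]
4. ∠CNG = 80°  [△CNG]
5. ∠CNP = 80°  [G on ray NP]
6. ∠NCP = 46°  [△CNP]

∠NCP = 46°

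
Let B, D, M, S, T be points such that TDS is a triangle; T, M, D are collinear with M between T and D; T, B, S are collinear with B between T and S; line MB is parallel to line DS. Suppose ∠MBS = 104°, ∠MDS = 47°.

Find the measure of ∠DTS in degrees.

1. ∠MBT = 76°  [linear pair at B on TS]
2. ∠SDT = 47°  [M on ray DT]
3. ∠DST = 76°  [MB∥DS, corresponding at B]
4. ∠DTS = 57°  [△TDS]

∠DTS = 57°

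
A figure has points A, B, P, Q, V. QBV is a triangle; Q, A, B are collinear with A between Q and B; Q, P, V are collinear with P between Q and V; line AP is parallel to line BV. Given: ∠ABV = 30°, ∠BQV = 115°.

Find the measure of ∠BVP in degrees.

1. ∠QBV = 30°  [A on ray BQ]
2. ∠BVQ = 35°  [△QBV]
3. ∠BVP = 35°  [P on ray VQ]

∠BVP = 35°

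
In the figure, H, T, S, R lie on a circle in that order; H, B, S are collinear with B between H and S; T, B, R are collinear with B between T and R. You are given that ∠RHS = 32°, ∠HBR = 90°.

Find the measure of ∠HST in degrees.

1. ∠RTS = 32°  [same arc SR]
2. ∠SBT = 90°  [vertical angles at B]
3. ∠HST = 58°  [△TBS]

∠HST = 58°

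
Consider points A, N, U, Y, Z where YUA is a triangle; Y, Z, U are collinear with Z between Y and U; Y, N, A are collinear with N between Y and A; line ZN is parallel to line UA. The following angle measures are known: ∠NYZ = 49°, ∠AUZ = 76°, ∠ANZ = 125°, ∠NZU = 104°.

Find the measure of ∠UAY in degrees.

∠UAY = 55°

1. ∠AYU = 49°  [Z on YU, N on YA]
2. ∠AUY = 76°  [Z on ray UY]
3. ∠UAY = 55°  [△YUA]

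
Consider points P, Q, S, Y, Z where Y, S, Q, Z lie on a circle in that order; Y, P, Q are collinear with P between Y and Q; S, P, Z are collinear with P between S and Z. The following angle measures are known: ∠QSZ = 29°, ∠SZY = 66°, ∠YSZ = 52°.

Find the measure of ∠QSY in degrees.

∠QSY = 81°

1. ∠QYZ = 29°  [same arc QZ]
2. ∠YQZ = 52°  [same arc YZ]
3. ∠QZY = 99°  [△YQZ]
4. ∠QSY = 81°  [cyclic YSQZ, opposite ∠S+∠Z]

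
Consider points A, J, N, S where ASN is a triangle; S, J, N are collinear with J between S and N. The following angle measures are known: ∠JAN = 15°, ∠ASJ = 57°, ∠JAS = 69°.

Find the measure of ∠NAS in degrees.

1. ∠AJS = 54°  [△ASJ]
2. ∠ASN = 57°  [J on ray SN]
3. ∠AJN = 126°  [linear pair at J on SN]
4. ∠ANJ = 39°  [△AJN]
5. ∠ANS = 39°  [J on ray NS]
6. ∠NAS = 84°  [△ASN]

∠NAS = 84°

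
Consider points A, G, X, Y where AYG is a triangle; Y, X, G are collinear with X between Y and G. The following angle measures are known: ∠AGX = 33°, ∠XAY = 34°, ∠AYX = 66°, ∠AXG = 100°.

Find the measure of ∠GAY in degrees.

∠GAY = 81°

1. ∠AGY = 33°  [X on ray GY]
2. ∠AYG = 66°  [X on ray YG]
3. ∠GAY = 81°  [△AYG]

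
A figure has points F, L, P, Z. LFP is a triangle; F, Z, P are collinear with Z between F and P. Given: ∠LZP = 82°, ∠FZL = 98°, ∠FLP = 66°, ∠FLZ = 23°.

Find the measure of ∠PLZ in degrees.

∠PLZ = 43°

1. ∠LFZ = 59°  [△LFZ]
2. ∠LFP = 59°  [Z on ray FP]
3. ∠FPL = 55°  [△LFP]
4. ∠LPZ = 55°  [Z on ray PF]
5. ∠PLZ = 43°  [△LZP]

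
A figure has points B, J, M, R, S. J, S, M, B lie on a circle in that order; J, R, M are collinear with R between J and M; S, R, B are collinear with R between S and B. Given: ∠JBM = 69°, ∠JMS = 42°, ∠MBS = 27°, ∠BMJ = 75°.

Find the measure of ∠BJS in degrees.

∠BJS = 63°

1. ∠JBS = 42°  [same arc JS]
2. ∠BSJ = 75°  [same arc JB]
3. ∠BJS = 63°  [△JSB]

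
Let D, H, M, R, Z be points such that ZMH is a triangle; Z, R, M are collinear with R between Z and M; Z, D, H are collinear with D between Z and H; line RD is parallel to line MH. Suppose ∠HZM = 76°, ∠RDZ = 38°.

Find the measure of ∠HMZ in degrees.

∠HMZ = 66°

1. ∠DZR = 76°  [R on ZM, D on ZH]
2. ∠DRZ = 66°  [△ZRD]
3. ∠HMZ = 66°  [RD∥MH, corresponding at R]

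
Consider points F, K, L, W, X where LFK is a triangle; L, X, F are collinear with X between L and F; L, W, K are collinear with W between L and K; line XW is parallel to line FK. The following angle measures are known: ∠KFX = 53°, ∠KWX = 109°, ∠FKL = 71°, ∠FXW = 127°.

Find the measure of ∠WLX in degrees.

∠WLX = 56°

1. ∠LWX = 71°  [linear pair at W on LK]
2. ∠LXW = 53°  [linear pair at X on LF]
3. ∠WLX = 56°  [△LXW]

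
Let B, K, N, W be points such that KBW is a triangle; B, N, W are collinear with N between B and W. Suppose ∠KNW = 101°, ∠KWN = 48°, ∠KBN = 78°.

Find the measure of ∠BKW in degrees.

∠BKW = 54°

1. ∠BWK = 48°  [N on ray WB]
2. ∠KBW = 78°  [N on ray BW]
3. ∠BKW = 54°  [△KBW]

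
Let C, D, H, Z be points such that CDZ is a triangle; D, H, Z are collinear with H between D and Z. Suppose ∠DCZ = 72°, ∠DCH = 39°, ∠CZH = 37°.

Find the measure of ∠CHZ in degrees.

∠CHZ = 110°

1. ∠CZD = 37°  [H on ray ZD]
2. ∠CDZ = 71°  [△CDZ]
3. ∠CDH = 71°  [H on ray DZ]
4. ∠CHD = 70°  [△CDH]
5. ∠CHZ = 110°  [linear pair at H on DZ]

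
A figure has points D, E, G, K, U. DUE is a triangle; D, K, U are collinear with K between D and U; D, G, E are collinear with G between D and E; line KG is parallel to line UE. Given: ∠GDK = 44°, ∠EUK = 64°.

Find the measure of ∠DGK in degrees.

∠DGK = 72°

1. ∠EDU = 44°  [K on DU, G on DE]
2. ∠DUE = 64°  [K on ray UD]
3. ∠DEU = 72°  [△DUE]
4. ∠DGK = 72°  [KG∥UE, corresponding at G]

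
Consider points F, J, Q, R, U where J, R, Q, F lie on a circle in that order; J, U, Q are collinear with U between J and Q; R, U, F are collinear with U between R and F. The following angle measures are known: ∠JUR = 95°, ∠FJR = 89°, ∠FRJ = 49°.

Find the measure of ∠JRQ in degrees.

∠JRQ = 102°

1. ∠QJR = 36°  [△JUR]
2. ∠JFR = 42°  [△JRF]
3. ∠JQR = 42°  [same arc JR]
4. ∠JRQ = 102°  [△JRQ]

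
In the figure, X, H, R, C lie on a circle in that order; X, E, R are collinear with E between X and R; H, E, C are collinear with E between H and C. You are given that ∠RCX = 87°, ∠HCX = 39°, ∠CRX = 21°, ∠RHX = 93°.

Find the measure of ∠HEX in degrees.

∠HEX = 111°

1. ∠HRX = 39°  [same arc XH]
2. ∠CHX = 21°  [same arc XC]
3. ∠HXR = 48°  [△XHR]
4. ∠HEX = 111°  [△XEH]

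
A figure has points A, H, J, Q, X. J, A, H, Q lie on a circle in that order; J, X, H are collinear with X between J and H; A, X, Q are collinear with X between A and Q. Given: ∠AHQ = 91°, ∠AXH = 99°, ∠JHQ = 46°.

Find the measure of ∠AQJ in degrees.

∠AQJ = 45°

1. ∠AJQ = 89°  [cyclic JAHQ, opposite ∠J+∠H]
2. ∠JAQ = 46°  [same arc JQ]
3. ∠AQJ = 45°  [△JAQ]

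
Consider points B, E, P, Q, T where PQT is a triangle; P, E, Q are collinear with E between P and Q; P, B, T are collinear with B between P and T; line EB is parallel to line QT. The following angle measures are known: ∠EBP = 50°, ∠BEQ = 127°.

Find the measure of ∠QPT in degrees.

∠QPT = 77°

1. ∠BEP = 53°  [linear pair at E on PQ]
2. ∠BPE = 77°  [△PEB]
3. ∠QPT = 77°  [E on PQ, B on PT]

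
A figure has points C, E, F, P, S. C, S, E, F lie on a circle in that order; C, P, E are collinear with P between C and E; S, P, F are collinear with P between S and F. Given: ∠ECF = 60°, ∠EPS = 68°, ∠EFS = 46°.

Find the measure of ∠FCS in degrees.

∠FCS = 106°

1. ∠ESF = 60°  [same arc EF]
2. ∠FES = 74°  [△SEF]
3. ∠FCS = 106°  [cyclic CSEF, opposite ∠C+∠E]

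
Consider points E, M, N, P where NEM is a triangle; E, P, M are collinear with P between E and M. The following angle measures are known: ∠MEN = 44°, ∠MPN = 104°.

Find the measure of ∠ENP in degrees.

1. ∠NEP = 44°  [P on ray EM]
2. ∠EPN = 76°  [linear pair at P on EM]
3. ∠ENP = 60°  [△NEP]

∠ENP = 60°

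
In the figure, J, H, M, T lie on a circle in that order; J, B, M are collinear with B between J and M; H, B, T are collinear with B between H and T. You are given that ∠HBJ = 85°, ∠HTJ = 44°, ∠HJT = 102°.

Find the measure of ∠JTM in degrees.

1. ∠MBT = 85°  [vertical angles at B]
2. ∠JHT = 34°  [△JHT]
3. ∠JBT = 95°  [linear pair at B on JM]
4. ∠JMT = 34°  [same arc JT]
5. ∠MJT = 41°  [△JBT]
6. ∠JTM = 105°  [△JMT]

∠JTM = 105°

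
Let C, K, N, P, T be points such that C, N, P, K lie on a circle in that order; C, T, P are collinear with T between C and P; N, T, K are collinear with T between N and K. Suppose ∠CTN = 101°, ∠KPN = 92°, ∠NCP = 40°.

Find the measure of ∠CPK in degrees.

1. ∠KTP = 101°  [vertical angles at T]
2. ∠NKP = 40°  [same arc NP]
3. ∠CPK = 39°  [△PTK]

∠CPK = 39°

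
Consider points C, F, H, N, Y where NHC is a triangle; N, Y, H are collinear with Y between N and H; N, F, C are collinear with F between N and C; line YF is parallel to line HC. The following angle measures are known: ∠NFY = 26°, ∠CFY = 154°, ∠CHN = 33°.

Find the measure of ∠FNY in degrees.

∠FNY = 121°

1. ∠HCN = 26°  [YF∥HC, corresponding at F]
2. ∠CNH = 121°  [△NHC]
3. ∠FNY = 121°  [Y on NH, F on NC]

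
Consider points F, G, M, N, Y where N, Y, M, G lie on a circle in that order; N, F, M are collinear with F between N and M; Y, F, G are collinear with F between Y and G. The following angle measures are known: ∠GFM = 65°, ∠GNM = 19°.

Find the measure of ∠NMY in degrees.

∠NMY = 46°

1. ∠NFY = 65°  [vertical angles at F]
2. ∠GYM = 19°  [same arc MG]
3. ∠MFY = 115°  [linear pair at F on NM]
4. ∠NMY = 46°  [△YFM]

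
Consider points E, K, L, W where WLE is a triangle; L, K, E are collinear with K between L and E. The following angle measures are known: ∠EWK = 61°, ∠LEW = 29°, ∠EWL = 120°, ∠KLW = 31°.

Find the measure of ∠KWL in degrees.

∠KWL = 59°

1. ∠KEW = 29°  [K on ray EL]
2. ∠EKW = 90°  [△WKE]
3. ∠LKW = 90°  [linear pair at K on LE]
4. ∠KWL = 59°  [△WLK]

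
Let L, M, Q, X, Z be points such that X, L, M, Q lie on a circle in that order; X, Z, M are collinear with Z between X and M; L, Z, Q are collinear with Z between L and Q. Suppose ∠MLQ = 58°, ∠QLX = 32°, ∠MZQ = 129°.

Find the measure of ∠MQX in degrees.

∠MQX = 90°

1. ∠MXQ = 58°  [same arc MQ]
2. ∠QMX = 32°  [same arc XQ]
3. ∠MQX = 90°  [△XMQ]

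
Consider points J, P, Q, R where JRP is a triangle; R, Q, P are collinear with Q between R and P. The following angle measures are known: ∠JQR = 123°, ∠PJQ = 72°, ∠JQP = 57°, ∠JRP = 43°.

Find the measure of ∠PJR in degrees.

1. ∠JPQ = 51°  [△JQP]
2. ∠JPR = 51°  [Q on ray PR]
3. ∠PJR = 86°  [△JRP]

∠PJR = 86°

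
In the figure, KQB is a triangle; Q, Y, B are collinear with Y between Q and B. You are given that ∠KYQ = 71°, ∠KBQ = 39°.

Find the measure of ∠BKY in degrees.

1. ∠BYK = 109°  [linear pair at Y on QB]
2. ∠KBY = 39°  [Y on ray BQ]
3. ∠BKY = 32°  [△KYB]

∠BKY = 32°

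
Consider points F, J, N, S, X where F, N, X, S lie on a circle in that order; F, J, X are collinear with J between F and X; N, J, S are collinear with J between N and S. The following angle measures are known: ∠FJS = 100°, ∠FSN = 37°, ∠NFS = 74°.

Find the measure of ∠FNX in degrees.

1. ∠NJX = 100°  [vertical angles at J]
2. ∠FXN = 37°  [same arc FN]
3. ∠FNS = 69°  [△FNS]
4. ∠FJN = 80°  [linear pair at J on FX]
5. ∠NFX = 31°  [△FJN]
6. ∠FNX = 112°  [△FNX]

∠FNX = 112°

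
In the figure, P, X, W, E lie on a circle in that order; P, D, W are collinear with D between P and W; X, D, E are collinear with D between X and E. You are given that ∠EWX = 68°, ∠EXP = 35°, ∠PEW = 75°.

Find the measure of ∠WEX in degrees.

1. ∠EPX = 112°  [cyclic PXWE, opposite ∠P+∠W]
2. ∠PEX = 33°  [△PXE]
3. ∠PXW = 105°  [cyclic PXWE, opposite ∠X+∠E]
4. ∠PWX = 33°  [same arc PX]
5. ∠WPX = 42°  [△PXW]
6. ∠WEX = 42°  [same arc XW]

∠WEX = 42°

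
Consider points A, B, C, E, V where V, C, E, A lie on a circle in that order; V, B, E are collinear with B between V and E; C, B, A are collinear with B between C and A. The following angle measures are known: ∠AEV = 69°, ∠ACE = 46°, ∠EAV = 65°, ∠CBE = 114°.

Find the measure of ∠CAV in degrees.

1. ∠AVE = 46°  [△VEA]
2. ∠ABV = 114°  [vertical angles at B]
3. ∠CAV = 20°  [△VBA]

∠CAV = 20°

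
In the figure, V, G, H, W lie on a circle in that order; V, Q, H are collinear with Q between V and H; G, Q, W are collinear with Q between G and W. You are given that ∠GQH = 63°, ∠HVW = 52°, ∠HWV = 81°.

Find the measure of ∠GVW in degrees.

∠GVW = 68°

1. ∠VQW = 63°  [vertical angles at Q]
2. ∠VHW = 47°  [△VHW]
3. ∠GWV = 65°  [△VQW]
4. ∠VGW = 47°  [same arc VW]
5. ∠GVW = 68°  [△VGW]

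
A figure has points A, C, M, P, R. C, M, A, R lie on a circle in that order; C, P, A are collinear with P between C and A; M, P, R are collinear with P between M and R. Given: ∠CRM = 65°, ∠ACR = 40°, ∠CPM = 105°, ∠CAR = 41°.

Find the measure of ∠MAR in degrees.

1. ∠AMR = 40°  [same arc AR]
2. ∠APR = 105°  [vertical angles at P]
3. ∠ARM = 34°  [△APR]
4. ∠MAR = 106°  [△MAR]

∠MAR = 106°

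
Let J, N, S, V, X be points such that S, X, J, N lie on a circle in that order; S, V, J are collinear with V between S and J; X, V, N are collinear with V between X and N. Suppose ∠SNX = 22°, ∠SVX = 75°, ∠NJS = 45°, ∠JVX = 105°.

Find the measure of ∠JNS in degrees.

1. ∠NVS = 105°  [vertical angles at V]
2. ∠JSN = 53°  [△SVN]
3. ∠JNS = 82°  [△SJN]

∠JNS = 82°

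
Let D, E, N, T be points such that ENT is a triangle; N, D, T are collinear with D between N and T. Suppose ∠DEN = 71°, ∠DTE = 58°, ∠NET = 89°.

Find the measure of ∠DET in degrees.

∠DET = 18°

1. ∠ETN = 58°  [D on ray TN]
2. ∠ENT = 33°  [△ENT]
3. ∠DNE = 33°  [D on ray NT]
4. ∠EDN = 76°  [△END]
5. ∠EDT = 104°  [linear pair at D on NT]
6. ∠DET = 18°  [△EDT]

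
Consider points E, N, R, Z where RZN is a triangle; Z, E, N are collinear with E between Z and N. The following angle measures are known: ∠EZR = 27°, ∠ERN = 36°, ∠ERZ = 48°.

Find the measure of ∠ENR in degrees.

∠ENR = 69°

1. ∠REZ = 105°  [△RZE]
2. ∠NER = 75°  [linear pair at E on ZN]
3. ∠ENR = 69°  [△REN]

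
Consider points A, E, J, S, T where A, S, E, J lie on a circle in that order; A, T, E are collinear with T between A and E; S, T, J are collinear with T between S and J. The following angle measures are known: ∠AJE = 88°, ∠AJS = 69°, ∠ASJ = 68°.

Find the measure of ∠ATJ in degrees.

1. ∠AEJ = 68°  [same arc AJ]
2. ∠EAJ = 24°  [△AEJ]
3. ∠ATJ = 87°  [△ATJ]

∠ATJ = 87°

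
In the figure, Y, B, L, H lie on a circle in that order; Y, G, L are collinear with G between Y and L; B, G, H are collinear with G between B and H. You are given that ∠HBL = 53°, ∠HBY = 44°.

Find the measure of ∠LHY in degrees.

1. ∠HYL = 53°  [same arc LH]
2. ∠HLY = 44°  [same arc YH]
3. ∠LHY = 83°  [△YLH]

∠LHY = 83°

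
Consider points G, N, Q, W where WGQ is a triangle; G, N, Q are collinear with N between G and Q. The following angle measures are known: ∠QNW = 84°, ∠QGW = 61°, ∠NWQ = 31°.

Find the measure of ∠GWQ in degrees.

∠GWQ = 54°

1. ∠NQW = 65°  [△WNQ]
2. ∠GQW = 65°  [N on ray QG]
3. ∠GWQ = 54°  [△WGQ]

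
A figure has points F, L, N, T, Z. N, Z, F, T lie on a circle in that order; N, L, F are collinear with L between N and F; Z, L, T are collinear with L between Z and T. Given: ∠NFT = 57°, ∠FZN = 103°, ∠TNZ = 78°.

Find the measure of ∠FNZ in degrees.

∠FNZ = 32°

1. ∠NZT = 57°  [same arc NT]
2. ∠NTZ = 45°  [△NZT]
3. ∠NFZ = 45°  [same arc NZ]
4. ∠FNZ = 32°  [△NZF]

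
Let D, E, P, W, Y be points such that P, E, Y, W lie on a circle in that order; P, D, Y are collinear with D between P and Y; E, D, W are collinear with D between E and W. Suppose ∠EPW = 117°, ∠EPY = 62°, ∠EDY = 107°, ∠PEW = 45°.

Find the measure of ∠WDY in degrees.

1. ∠EWY = 62°  [same arc EY]
2. ∠PYW = 45°  [same arc PW]
3. ∠WDY = 73°  [△YDW]

∠WDY = 73°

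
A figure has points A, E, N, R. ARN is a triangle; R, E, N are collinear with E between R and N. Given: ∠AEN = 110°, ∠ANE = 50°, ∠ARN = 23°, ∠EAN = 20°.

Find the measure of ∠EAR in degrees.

1. ∠AER = 70°  [linear pair at E on RN]
2. ∠ARE = 23°  [E on ray RN]
3. ∠EAR = 87°  [△ARE]

∠EAR = 87°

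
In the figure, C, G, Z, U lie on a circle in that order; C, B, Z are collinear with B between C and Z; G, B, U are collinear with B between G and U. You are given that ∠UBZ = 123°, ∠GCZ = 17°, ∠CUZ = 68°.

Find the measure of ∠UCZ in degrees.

∠UCZ = 72°

1. ∠GUZ = 17°  [same arc GZ]
2. ∠CZU = 40°  [△ZBU]
3. ∠UCZ = 72°  [△CZU]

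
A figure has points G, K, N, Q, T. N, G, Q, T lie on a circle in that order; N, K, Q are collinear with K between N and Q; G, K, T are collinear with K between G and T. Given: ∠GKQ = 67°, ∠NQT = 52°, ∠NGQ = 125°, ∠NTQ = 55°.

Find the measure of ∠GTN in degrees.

1. ∠NKT = 67°  [vertical angles at K]
2. ∠QNT = 73°  [△NQT]
3. ∠GTN = 40°  [△NKT]

∠GTN = 40°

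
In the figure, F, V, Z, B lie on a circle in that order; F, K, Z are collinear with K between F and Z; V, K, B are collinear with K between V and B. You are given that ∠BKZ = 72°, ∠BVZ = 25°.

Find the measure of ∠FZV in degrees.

1. ∠FKV = 72°  [vertical angles at K]
2. ∠VKZ = 108°  [linear pair at K on FZ]
3. ∠FZV = 47°  [△VKZ]

∠FZV = 47°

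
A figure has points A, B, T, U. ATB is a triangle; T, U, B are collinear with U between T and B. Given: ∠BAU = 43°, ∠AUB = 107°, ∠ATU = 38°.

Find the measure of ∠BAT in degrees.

1. ∠ABU = 30°  [△AUB]
2. ∠ATB = 38°  [U on ray TB]
3. ∠ABT = 30°  [U on ray BT]
4. ∠BAT = 112°  [△ATB]

∠BAT = 112°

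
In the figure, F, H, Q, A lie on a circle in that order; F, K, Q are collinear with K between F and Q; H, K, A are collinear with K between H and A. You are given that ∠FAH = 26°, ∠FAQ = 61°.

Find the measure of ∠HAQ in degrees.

1. ∠FQH = 26°  [same arc FH]
2. ∠FHQ = 119°  [cyclic FHQA, opposite ∠H+∠A]
3. ∠HFQ = 35°  [△FHQ]
4. ∠HAQ = 35°  [same arc HQ]

∠HAQ = 35°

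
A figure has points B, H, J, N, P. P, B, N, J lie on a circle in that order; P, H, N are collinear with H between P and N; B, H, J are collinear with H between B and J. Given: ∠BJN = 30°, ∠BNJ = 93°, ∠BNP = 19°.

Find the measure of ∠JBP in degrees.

1. ∠BPJ = 87°  [cyclic PBNJ, opposite ∠P+∠N]
2. ∠BJP = 19°  [same arc PB]
3. ∠JBP = 74°  [△PBJ]

∠JBP = 74°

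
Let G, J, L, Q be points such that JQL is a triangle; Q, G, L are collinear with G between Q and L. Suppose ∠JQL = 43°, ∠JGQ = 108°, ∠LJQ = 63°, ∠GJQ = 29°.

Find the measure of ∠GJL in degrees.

1. ∠JLQ = 74°  [△JQL]
2. ∠JGL = 72°  [linear pair at G on QL]
3. ∠GLJ = 74°  [G on ray LQ]
4. ∠GJL = 34°  [△JGL]

∠GJL = 34°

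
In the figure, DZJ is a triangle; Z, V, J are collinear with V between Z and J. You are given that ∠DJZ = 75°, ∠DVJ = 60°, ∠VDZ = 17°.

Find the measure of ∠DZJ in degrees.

1. ∠DVZ = 120°  [linear pair at V on ZJ]
2. ∠DZV = 43°  [△DZV]
3. ∠DZJ = 43°  [V on ray ZJ]

∠DZJ = 43°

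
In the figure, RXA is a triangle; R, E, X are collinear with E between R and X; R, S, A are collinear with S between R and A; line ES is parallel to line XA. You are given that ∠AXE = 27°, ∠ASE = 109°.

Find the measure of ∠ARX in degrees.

1. ∠AXR = 27°  [E on ray XR]
2. ∠ESR = 71°  [linear pair at S on RA]
3. ∠RES = 27°  [ES∥XA, corresponding at E]
4. ∠ERS = 82°  [△RES]
5. ∠ARX = 82°  [E on RX, S on RA]

∠ARX = 82°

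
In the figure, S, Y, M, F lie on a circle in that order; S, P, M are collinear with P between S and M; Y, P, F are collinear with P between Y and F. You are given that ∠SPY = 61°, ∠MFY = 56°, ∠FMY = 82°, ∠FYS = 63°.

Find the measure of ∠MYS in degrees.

1. ∠MPY = 119°  [linear pair at P on SM]
2. ∠MSY = 56°  [△SPY]
3. ∠FYM = 42°  [△YMF]
4. ∠SMY = 19°  [△YPM]
5. ∠MYS = 105°  [△SYM]

∠MYS = 105°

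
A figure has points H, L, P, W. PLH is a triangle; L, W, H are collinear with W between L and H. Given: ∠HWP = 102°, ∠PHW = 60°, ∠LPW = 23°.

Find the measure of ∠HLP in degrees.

1. ∠LWP = 78°  [linear pair at W on LH]
2. ∠PLW = 79°  [△PLW]
3. ∠HLP = 79°  [W on ray LH]

∠HLP = 79°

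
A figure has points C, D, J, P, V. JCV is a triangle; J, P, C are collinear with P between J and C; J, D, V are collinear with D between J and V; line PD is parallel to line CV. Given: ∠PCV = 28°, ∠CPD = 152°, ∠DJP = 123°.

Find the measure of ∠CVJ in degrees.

∠CVJ = 29°

1. ∠JCV = 28°  [P on ray CJ]
2. ∠CJV = 123°  [P on JC, D on JV]
3. ∠CVJ = 29°  [△JCV]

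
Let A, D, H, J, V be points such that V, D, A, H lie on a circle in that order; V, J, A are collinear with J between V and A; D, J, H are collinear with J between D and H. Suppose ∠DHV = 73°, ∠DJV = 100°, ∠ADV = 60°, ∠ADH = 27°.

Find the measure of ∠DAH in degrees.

1. ∠DAV = 73°  [same arc VD]
2. ∠AVD = 47°  [△VDA]
3. ∠AHD = 47°  [same arc DA]
4. ∠DAH = 106°  [△DAH]

∠DAH = 106°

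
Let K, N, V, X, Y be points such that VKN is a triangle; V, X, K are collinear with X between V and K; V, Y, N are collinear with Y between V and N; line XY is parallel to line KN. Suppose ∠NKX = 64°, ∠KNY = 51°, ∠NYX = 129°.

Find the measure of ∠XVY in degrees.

1. ∠NKV = 64°  [X on ray KV]
2. ∠VYX = 51°  [linear pair at Y on VN]
3. ∠VXY = 64°  [XY∥KN, corresponding at X]
4. ∠XVY = 65°  [△VXY]

∠XVY = 65°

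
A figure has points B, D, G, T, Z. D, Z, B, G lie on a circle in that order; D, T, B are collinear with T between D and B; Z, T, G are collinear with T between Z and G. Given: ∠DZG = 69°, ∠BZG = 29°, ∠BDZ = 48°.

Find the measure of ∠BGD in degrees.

∠BGD = 82°

1. ∠DBG = 69°  [same arc DG]
2. ∠BDG = 29°  [same arc BG]
3. ∠BGD = 82°  [△DBG]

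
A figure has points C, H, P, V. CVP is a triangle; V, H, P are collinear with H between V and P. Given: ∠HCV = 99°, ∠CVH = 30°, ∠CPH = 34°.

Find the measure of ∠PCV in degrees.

1. ∠CVP = 30°  [H on ray VP]
2. ∠CPV = 34°  [H on ray PV]
3. ∠PCV = 116°  [△CVP]

∠PCV = 116°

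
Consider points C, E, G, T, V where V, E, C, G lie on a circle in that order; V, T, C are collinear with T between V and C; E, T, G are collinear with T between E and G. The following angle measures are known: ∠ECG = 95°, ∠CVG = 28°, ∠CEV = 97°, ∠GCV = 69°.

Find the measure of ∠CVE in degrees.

∠CVE = 57°

1. ∠CEG = 28°  [same arc CG]
2. ∠CGE = 57°  [△ECG]
3. ∠CVE = 57°  [same arc EC]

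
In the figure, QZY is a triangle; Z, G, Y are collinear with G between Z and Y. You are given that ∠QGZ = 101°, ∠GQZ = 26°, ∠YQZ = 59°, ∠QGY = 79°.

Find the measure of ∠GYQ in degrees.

1. ∠GZQ = 53°  [△QZG]
2. ∠QZY = 53°  [G on ray ZY]
3. ∠QYZ = 68°  [△QZY]
4. ∠GYQ = 68°  [G on ray YZ]

∠GYQ = 68°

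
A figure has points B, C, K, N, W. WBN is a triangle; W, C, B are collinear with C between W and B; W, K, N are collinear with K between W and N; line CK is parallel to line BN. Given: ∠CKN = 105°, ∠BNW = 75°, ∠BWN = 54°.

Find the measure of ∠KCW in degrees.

∠KCW = 51°

1. ∠CKW = 75°  [linear pair at K on WN]
2. ∠CWK = 54°  [C on WB, K on WN]
3. ∠KCW = 51°  [△WCK]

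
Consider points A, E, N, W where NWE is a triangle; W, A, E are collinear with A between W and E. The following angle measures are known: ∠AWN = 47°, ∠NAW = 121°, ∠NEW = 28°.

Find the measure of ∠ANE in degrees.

∠ANE = 93°

1. ∠EAN = 59°  [linear pair at A on WE]
2. ∠AEN = 28°  [A on ray EW]
3. ∠ANE = 93°  [△NAE]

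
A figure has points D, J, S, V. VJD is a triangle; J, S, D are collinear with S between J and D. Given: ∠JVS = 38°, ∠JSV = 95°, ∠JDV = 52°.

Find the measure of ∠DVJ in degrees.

1. ∠SJV = 47°  [△VJS]
2. ∠DJV = 47°  [S on ray JD]
3. ∠DVJ = 81°  [△VJD]

∠DVJ = 81°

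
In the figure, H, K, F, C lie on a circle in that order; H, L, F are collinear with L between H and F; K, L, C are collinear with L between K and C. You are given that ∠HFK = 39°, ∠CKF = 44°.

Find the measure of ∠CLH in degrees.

1. ∠HCK = 39°  [same arc HK]
2. ∠CHF = 44°  [same arc FC]
3. ∠CLH = 97°  [△HLC]

∠CLH = 97°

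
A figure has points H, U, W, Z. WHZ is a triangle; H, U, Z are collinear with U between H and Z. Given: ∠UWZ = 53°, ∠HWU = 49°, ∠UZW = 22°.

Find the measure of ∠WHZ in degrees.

1. ∠WUZ = 105°  [△WUZ]
2. ∠HUW = 75°  [linear pair at U on HZ]
3. ∠UHW = 56°  [△WHU]
4. ∠WHZ = 56°  [U on ray HZ]

∠WHZ = 56°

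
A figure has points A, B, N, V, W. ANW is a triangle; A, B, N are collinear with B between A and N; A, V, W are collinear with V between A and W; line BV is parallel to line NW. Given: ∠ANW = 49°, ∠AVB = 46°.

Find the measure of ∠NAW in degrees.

∠NAW = 85°

1. ∠ABV = 49°  [BV∥NW, corresponding at B]
2. ∠BAV = 85°  [△ABV]
3. ∠NAW = 85°  [B on AN, V on AW]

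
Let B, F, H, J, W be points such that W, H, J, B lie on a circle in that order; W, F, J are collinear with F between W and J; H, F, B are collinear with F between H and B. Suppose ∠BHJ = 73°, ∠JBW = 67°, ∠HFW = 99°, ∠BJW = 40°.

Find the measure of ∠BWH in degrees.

∠BWH = 114°

1. ∠BFJ = 99°  [vertical angles at F]
2. ∠HBJ = 41°  [△JFB]
3. ∠BJH = 66°  [△HJB]
4. ∠BWH = 114°  [cyclic WHJB, opposite ∠W+∠J]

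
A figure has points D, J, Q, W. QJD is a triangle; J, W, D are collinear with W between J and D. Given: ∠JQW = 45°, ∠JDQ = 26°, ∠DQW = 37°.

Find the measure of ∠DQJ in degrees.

1. ∠QDW = 26°  [W on ray DJ]
2. ∠DWQ = 117°  [△QWD]
3. ∠JWQ = 63°  [linear pair at W on JD]
4. ∠QJW = 72°  [△QJW]
5. ∠DJQ = 72°  [W on ray JD]
6. ∠DQJ = 82°  [△QJD]

∠DQJ = 82°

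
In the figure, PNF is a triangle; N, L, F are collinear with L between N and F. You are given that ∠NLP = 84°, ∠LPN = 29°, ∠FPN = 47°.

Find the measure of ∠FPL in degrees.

∠FPL = 18°

1. ∠LNP = 67°  [△PNL]
2. ∠FLP = 96°  [linear pair at L on NF]
3. ∠FNP = 67°  [L on ray NF]
4. ∠NFP = 66°  [△PNF]
5. ∠LFP = 66°  [L on ray FN]
6. ∠FPL = 18°  [△PLF]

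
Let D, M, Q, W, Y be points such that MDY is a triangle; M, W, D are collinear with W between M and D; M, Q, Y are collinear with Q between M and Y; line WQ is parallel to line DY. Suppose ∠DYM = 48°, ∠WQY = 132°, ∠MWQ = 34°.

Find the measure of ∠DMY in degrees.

∠DMY = 98°

1. ∠MQW = 48°  [WQ∥DY, corresponding at Q]
2. ∠QMW = 98°  [△MWQ]
3. ∠DMY = 98°  [W on MD, Q on MY]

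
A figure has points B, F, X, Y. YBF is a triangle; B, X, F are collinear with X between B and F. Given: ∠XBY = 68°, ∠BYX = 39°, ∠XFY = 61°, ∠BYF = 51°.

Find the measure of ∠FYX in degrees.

1. ∠BXY = 73°  [△YBX]
2. ∠FXY = 107°  [linear pair at X on BF]
3. ∠FYX = 12°  [△YXF]

∠FYX = 12°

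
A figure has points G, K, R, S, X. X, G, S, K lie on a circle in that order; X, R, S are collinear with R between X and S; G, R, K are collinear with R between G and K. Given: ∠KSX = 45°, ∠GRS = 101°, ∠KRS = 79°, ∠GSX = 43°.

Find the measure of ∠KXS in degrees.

∠KXS = 36°

1. ∠KRX = 101°  [vertical angles at R]
2. ∠GKX = 43°  [same arc XG]
3. ∠KXS = 36°  [△XRK]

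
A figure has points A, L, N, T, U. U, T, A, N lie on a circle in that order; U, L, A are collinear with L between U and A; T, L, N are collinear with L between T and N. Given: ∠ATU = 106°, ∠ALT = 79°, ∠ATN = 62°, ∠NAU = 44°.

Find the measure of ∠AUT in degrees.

∠AUT = 35°

1. ∠TLU = 101°  [linear pair at L on UA]
2. ∠NTU = 44°  [same arc UN]
3. ∠AUT = 35°  [△ULT]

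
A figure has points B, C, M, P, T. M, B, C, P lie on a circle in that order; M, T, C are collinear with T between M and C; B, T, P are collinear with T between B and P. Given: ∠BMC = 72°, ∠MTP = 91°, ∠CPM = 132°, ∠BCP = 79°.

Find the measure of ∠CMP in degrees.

1. ∠BPC = 72°  [same arc BC]
2. ∠CBP = 29°  [△BCP]
3. ∠CMP = 29°  [same arc CP]

∠CMP = 29°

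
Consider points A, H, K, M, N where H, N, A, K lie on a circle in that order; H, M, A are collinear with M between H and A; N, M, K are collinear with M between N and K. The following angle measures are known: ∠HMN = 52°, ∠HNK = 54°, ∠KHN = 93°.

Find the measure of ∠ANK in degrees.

∠ANK = 19°

1. ∠AMK = 52°  [vertical angles at M]
2. ∠HAK = 54°  [same arc HK]
3. ∠KAN = 87°  [cyclic HNAK, opposite ∠H+∠A]
4. ∠AKN = 74°  [△AMK]
5. ∠ANK = 19°  [△NAK]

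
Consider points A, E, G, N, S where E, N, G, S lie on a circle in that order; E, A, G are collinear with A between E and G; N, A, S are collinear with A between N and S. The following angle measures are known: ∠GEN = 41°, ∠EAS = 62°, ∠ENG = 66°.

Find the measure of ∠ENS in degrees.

∠ENS = 21°

1. ∠GSN = 41°  [same arc NG]
2. ∠GAS = 118°  [linear pair at A on EG]
3. ∠EGS = 21°  [△GAS]
4. ∠ENS = 21°  [same arc ES]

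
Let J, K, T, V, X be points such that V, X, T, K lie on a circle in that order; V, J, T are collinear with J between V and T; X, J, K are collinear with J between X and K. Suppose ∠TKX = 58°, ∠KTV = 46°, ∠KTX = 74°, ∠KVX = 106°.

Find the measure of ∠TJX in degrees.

∠TJX = 104°

1. ∠TVX = 58°  [same arc XT]
2. ∠KXV = 46°  [same arc VK]
3. ∠VJX = 76°  [△VJX]
4. ∠TJX = 104°  [linear pair at J on VT]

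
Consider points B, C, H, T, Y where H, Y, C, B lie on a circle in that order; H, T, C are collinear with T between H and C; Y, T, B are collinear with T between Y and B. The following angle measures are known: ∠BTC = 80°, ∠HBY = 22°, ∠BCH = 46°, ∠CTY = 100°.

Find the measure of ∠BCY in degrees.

∠BCY = 68°

1. ∠CBY = 54°  [△CTB]
2. ∠HCY = 22°  [same arc HY]
3. ∠BYC = 58°  [△YTC]
4. ∠BCY = 68°  [△YCB]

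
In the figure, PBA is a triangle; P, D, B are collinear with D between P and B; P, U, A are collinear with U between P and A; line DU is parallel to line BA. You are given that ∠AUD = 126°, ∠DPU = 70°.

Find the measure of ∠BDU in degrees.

∠BDU = 124°

1. ∠DUP = 54°  [linear pair at U on PA]
2. ∠PDU = 56°  [△PDU]
3. ∠BDU = 124°  [linear pair at D on PB]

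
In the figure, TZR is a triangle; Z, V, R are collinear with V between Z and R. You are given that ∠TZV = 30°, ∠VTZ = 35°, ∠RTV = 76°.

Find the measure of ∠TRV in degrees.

∠TRV = 39°

1. ∠TVZ = 115°  [△TZV]
2. ∠RVT = 65°  [linear pair at V on ZR]
3. ∠TRV = 39°  [△TVR]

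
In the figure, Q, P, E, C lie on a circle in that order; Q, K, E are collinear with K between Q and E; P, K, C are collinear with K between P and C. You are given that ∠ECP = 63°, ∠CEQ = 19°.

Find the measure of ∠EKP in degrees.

1. ∠EQP = 63°  [same arc PE]
2. ∠CPQ = 19°  [same arc QC]
3. ∠PKQ = 98°  [△QKP]
4. ∠EKP = 82°  [linear pair at K on QE]

∠EKP = 82°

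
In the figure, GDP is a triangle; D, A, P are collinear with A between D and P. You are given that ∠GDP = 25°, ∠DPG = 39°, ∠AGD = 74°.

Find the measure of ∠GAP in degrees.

1. ∠ADG = 25°  [A on ray DP]
2. ∠DAG = 81°  [△GDA]
3. ∠GAP = 99°  [linear pair at A on DP]

∠GAP = 99°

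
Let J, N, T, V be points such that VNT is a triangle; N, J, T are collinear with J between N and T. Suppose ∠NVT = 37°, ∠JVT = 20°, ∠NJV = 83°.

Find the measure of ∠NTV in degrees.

∠NTV = 63°

1. ∠TJV = 97°  [linear pair at J on NT]
2. ∠JTV = 63°  [△VJT]
3. ∠NTV = 63°  [J on ray TN]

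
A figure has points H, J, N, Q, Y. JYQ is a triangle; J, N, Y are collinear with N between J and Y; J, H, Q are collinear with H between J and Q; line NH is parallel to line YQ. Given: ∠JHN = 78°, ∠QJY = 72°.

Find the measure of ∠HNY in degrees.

∠HNY = 150°

1. ∠JQY = 78°  [NH∥YQ, corresponding at H]
2. ∠JYQ = 30°  [△JYQ]
3. ∠HNJ = 30°  [NH∥YQ, corresponding at N]
4. ∠HNY = 150°  [linear pair at N on JY]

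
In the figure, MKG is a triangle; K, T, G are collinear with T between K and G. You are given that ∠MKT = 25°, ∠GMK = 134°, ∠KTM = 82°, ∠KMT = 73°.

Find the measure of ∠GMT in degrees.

1. ∠GKM = 25°  [T on ray KG]
2. ∠KGM = 21°  [△MKG]
3. ∠GTM = 98°  [linear pair at T on KG]
4. ∠MGT = 21°  [T on ray GK]
5. ∠GMT = 61°  [△MTG]

∠GMT = 61°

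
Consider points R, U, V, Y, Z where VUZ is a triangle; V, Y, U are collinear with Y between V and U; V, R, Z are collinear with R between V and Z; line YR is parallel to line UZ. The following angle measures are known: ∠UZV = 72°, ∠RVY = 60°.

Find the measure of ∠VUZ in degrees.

1. ∠VRY = 72°  [YR∥UZ, corresponding at R]
2. ∠RYV = 48°  [△VYR]
3. ∠VUZ = 48°  [YR∥UZ, corresponding at Y]

∠VUZ = 48°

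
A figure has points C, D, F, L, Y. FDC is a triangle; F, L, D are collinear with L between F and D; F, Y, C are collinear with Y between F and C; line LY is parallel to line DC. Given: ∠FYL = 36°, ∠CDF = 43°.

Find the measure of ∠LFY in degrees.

∠LFY = 101°

1. ∠DCF = 36°  [LY∥DC, corresponding at Y]
2. ∠CFD = 101°  [△FDC]
3. ∠LFY = 101°  [L on FD, Y on FC]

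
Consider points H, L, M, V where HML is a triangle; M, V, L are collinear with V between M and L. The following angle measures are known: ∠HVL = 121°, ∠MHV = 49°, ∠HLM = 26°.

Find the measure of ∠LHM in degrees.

1. ∠HVM = 59°  [linear pair at V on ML]
2. ∠HMV = 72°  [△HMV]
3. ∠HML = 72°  [V on ray ML]
4. ∠LHM = 82°  [△HML]

∠LHM = 82°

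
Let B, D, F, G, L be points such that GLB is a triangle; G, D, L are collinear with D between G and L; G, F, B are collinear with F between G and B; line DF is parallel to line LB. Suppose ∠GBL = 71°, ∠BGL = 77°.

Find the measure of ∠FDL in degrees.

∠FDL = 148°

1. ∠BLG = 32°  [△GLB]
2. ∠FDG = 32°  [DF∥LB, corresponding at D]
3. ∠FDL = 148°  [linear pair at D on GL]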